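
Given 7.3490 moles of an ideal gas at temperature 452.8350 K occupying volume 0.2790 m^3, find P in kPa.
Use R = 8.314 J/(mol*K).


P = nRT/V = 7.3490 * 8.314 * 452.8350 / 0.2790
= 27668.0310 / 0.2790 = 99168.5700 Pa = 99.1686 kPa

99.1686 kPa


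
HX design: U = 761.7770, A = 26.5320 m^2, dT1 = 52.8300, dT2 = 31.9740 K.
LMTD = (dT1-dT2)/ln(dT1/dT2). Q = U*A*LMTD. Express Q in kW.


LMTD = 41.5329 K
Q = 761.7770 * 26.5320 * 41.5329 = 839440.8251 W = 839.4408 kW

839.4408 kW


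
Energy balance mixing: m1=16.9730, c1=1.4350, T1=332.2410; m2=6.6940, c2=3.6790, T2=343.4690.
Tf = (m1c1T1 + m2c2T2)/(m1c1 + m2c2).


num = 16550.8352
den = 48.9835
Tf = 337.8861 K

337.8861 K


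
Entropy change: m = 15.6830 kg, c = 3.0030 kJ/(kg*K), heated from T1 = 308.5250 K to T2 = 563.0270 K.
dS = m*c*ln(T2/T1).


T2/T1 = 1.8249
ln(T2/T1) = 0.6015
dS = 15.6830 * 3.0030 * 0.6015 = 28.3294 kJ/K

28.3294 kJ/K


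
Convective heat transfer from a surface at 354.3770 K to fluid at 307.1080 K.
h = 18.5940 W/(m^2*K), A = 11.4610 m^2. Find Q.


dT = 47.2690 K
Q = 18.5940 * 11.4610 * 47.2690 = 10073.2997 W

10073.2997 W


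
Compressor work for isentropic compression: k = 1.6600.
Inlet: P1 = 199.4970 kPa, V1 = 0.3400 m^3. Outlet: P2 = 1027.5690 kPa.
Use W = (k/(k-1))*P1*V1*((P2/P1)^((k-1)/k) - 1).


(k-1)/k = 0.3976
(P2/P1)^exp = 1.9188
W = 2.5152 * 199.4970 * 0.3400 * (1.9188 - 1) = 156.7510 kJ

156.7510 kJ


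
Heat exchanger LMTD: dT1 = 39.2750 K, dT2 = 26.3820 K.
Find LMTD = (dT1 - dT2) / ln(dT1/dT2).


dT1/dT2 = 1.4887
ln(dT1/dT2) = 0.3979
LMTD = 12.8930 / 0.3979 = 32.4021 K

32.4021 K


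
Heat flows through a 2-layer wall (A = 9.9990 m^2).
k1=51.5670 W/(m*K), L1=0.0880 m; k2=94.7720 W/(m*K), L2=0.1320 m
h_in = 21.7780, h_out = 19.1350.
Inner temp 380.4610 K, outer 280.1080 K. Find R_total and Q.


R_conv_in = 1/(21.7780*9.9990) = 0.0046
R_1 = 0.0880/(51.5670*9.9990) = 0.0002
R_2 = 0.1320/(94.7720*9.9990) = 0.0001
R_conv_out = 1/(19.1350*9.9990) = 0.0052
R_total = 0.0101 K/W
Q = 100.3530 / 0.0101 = 9907.7264 W

R_total = 0.0101 K/W, Q = 9907.7264 W


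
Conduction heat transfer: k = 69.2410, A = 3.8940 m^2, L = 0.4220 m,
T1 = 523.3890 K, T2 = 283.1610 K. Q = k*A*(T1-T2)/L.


dT = 240.2280 K
Q = 69.2410 * 3.8940 * 240.2280 / 0.4220 = 153486.5956 W

153486.5956 W


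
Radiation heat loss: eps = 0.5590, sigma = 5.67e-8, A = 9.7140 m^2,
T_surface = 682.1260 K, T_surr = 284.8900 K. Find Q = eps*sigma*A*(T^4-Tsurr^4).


T^4 = 2.1650e+11
Tsurr^4 = 6.5873e+09
Q = 0.5590 * 5.67e-8 * 9.7140 * 2.0991e+11 = 64629.7040 W

64629.7040 W


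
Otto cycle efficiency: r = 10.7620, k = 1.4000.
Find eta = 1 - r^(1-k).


r^(k-1) = 2.5868
eta = 1 - 1/2.5868 = 0.6134 = 61.3417%

61.3417%


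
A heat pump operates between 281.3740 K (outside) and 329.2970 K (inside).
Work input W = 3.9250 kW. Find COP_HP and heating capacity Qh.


COP = 329.2970 / 47.9230 = 6.8714
Qh = 6.8714 * 3.9250 = 26.9702 kW

COP = 6.8714, Qh = 26.9702 kW


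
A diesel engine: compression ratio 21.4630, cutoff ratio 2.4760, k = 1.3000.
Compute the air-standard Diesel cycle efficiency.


r^(k-1) = 2.5090
rc^k = 3.2499
eta = 0.5327 = 53.2658%

53.2658%


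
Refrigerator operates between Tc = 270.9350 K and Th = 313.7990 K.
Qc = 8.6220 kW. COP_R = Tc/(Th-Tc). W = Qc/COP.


COP = 270.9350 / 42.8640 = 6.3208
W = 8.6220 / 6.3208 = 1.3641 kW

COP = 6.3208, W = 1.3641 kW


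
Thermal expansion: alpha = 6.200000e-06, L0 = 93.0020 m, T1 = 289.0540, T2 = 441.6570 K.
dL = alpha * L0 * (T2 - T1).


dT = 152.6030 K
dL = 6.200000e-06 * 93.0020 * 152.6030 = 0.087993 m
L_final = 93.089993 m

dL = 0.087993 m


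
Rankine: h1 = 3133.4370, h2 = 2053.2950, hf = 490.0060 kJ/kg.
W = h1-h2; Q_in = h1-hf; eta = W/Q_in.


W = 1080.1420 kJ/kg
Q_in = 2643.4310 kJ/kg
eta = 0.4086 = 40.8614%

eta = 40.8614%


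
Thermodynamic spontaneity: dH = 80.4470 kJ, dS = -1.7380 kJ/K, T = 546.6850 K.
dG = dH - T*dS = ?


T*dS = 546.6850 * -1.7380 = -950.1385 kJ
dG = 80.4470 + 950.1385 = 1030.5855 kJ (non-spontaneous)

dG = 1030.5855 kJ, non-spontaneous


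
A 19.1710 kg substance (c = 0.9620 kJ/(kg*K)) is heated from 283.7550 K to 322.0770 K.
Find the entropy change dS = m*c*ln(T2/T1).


T2/T1 = 1.1351
ln(T2/T1) = 0.1267
dS = 19.1710 * 0.9620 * 0.1267 = 2.3363 kJ/K

2.3363 kJ/K


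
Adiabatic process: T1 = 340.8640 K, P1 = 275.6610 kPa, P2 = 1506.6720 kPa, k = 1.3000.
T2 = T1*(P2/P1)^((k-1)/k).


(k-1)/k = 0.2308
(P2/P1)^exp = 1.4799
T2 = 340.8640 * 1.4799 = 504.4365 K

504.4365 K


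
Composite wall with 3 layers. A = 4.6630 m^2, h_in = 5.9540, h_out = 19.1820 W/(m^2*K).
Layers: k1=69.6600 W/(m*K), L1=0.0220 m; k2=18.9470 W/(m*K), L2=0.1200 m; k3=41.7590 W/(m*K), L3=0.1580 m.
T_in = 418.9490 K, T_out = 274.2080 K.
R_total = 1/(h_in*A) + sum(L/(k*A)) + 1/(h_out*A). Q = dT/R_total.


R_conv_in = 1/(5.9540*4.6630) = 0.0360
R_1 = 0.0220/(69.6600*4.6630) = 6.7729e-05
R_2 = 0.1200/(18.9470*4.6630) = 0.0014
R_3 = 0.1580/(41.7590*4.6630) = 0.0008
R_conv_out = 1/(19.1820*4.6630) = 0.0112
R_total = 0.0494 K/W
Q = 144.7410 / 0.0494 = 2927.8544 W

R_total = 0.0494 K/W, Q = 2927.8544 W


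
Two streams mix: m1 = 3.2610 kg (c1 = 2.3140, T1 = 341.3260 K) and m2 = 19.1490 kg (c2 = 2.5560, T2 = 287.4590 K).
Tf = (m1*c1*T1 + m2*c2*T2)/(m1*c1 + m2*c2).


num = 16645.2662
den = 56.4908
Tf = 294.6545 K

294.6545 K


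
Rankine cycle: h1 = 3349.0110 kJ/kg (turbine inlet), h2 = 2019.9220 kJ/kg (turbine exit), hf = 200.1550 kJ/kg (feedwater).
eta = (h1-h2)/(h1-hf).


W = 1329.0890 kJ/kg
Q_in = 3148.8560 kJ/kg
eta = 0.4221 = 42.2086%

eta = 42.2086%


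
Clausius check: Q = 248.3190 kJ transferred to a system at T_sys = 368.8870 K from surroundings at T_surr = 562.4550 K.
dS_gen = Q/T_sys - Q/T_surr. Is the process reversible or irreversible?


dS_sys = 248.3190/368.8870 = 0.6732 kJ/K
dS_surr = -248.3190/562.4550 = -0.4415 kJ/K
dS_gen = 0.6732 - 0.4415 = 0.2317 kJ/K (irreversible)

dS_gen = 0.2317 kJ/K, irreversible


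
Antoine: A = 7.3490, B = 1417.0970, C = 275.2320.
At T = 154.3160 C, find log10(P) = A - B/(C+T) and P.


C+T = 429.5480
B/(C+T) = 3.2990
log10(P) = 7.3490 - 3.2990 = 4.0500
P = 10^4.0500 = 11219.0931 mmHg

11219.0931 mmHg


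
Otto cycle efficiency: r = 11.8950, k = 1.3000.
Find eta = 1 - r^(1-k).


r^(k-1) = 2.1019
eta = 1 - 1/2.1019 = 0.5242 = 52.4237%

52.4237%


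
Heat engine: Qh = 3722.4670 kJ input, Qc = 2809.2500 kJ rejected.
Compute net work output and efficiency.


W = 3722.4670 - 2809.2500 = 913.2170 kJ
eta = 913.2170 / 3722.4670 = 0.2453 = 24.5326%

W = 913.2170 kJ, eta = 24.5326%


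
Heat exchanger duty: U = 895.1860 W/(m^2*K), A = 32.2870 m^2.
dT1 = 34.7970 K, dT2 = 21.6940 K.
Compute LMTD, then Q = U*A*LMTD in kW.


LMTD = 27.7315 K
Q = 895.1860 * 32.2870 * 27.7315 = 801519.4842 W = 801.5195 kW

801.5195 kW


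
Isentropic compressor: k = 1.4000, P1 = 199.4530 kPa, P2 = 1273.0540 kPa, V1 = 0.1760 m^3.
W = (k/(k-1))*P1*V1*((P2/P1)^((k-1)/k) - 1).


(k-1)/k = 0.2857
(P2/P1)^exp = 1.6983
W = 3.5000 * 199.4530 * 0.1760 * (1.6983 - 1) = 85.7892 kJ

85.7892 kJ


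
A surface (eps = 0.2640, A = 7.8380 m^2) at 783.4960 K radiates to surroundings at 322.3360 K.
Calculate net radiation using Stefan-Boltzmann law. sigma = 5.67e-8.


T^4 = 3.7683e+11
Tsurr^4 = 1.0795e+10
Q = 0.2640 * 5.67e-8 * 7.8380 * 3.6604e+11 = 42945.3554 W

42945.3554 W


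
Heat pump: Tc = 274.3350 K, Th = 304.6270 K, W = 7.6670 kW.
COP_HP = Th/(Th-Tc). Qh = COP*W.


COP = 304.6270 / 30.2920 = 10.0564
Qh = 10.0564 * 7.6670 = 77.1020 kW

COP = 10.0564, Qh = 77.1020 kW


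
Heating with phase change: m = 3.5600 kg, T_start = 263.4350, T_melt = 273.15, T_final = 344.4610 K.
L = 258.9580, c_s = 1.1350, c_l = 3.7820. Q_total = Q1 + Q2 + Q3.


Q1 (sensible, solid) = 3.5600 * 1.1350 * 9.7150 = 39.2544 kJ
Q2 (latent) = 3.5600 * 258.9580 = 921.8905 kJ
Q3 (sensible, liquid) = 3.5600 * 3.7820 * 71.3110 = 960.1256 kJ
Q_total = 1921.2705 kJ

1921.2705 kJ


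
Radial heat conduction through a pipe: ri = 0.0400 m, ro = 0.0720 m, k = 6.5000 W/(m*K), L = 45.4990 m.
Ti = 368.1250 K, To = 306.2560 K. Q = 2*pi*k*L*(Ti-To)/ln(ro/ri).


dT = 61.8690 K
ln(ro/ri) = 0.5878
Q = 2*pi*6.5000*45.4990*61.8690 / 0.5878 = 195590.8095 W

195590.8095 W


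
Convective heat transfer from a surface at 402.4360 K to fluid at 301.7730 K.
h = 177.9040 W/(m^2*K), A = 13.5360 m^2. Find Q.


dT = 100.6630 K
Q = 177.9040 * 13.5360 * 100.6630 = 242407.4304 W

242407.4304 W


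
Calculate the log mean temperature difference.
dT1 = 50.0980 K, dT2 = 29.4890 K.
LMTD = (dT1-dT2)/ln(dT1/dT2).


dT1/dT2 = 1.6989
ln(dT1/dT2) = 0.5300
LMTD = 20.6090 / 0.5300 = 38.8876 K

38.8876 K


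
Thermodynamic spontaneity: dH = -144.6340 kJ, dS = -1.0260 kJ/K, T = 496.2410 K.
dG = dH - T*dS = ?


T*dS = 496.2410 * -1.0260 = -509.1433 kJ
dG = -144.6340 + 509.1433 = 364.5093 kJ (non-spontaneous)

dG = 364.5093 kJ, non-spontaneous


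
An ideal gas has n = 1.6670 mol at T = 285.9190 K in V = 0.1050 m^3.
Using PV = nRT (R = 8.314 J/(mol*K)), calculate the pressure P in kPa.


P = nRT/V = 1.6670 * 8.314 * 285.9190 / 0.1050
= 3962.6767 / 0.1050 = 37739.7777 Pa = 37.7398 kPa

37.7398 kPa


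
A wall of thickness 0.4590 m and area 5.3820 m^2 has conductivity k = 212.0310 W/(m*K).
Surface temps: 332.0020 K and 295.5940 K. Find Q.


dT = 36.4080 K
Q = 212.0310 * 5.3820 * 36.4080 / 0.4590 = 90516.3831 W

90516.3831 W


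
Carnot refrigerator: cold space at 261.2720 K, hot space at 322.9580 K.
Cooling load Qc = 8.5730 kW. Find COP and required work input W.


COP = 261.2720 / 61.6860 = 4.2355
W = 8.5730 / 4.2355 = 2.0241 kW

COP = 4.2355, W = 2.0241 kW


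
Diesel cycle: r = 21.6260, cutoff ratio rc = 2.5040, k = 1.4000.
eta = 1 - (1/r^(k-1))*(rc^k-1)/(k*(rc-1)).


r^(k-1) = 3.4197
rc^k = 3.6148
eta = 0.6369 = 63.6857%

63.6857%


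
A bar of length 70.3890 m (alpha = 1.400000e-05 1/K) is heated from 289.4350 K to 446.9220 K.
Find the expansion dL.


dT = 157.4870 K
dL = 1.400000e-05 * 70.3890 * 157.4870 = 0.155195 m
L_final = 70.544195 m

dL = 0.155195 m


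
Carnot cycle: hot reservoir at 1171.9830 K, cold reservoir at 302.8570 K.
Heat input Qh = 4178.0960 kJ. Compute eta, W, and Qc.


eta = 1 - 302.8570/1171.9830 = 0.7416
W = 0.7416 * 4178.0960 = 3098.4168 kJ
Qc = 4178.0960 - 3098.4168 = 1079.6792 kJ

eta = 74.1586%, W = 3098.4168 kJ, Qc = 1079.6792 kJ


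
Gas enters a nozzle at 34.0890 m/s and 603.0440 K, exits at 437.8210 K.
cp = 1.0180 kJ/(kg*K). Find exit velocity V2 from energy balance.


dT = 165.2230 K
2*cp*1000*dT = 336394.0280
V1^2 = 1162.0599
V2 = sqrt(337556.0879) = 580.9958 m/s

580.9958 m/s


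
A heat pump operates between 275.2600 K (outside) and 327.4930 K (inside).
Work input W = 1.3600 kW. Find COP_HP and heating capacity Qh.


COP = 327.4930 / 52.2330 = 6.2698
Qh = 6.2698 * 1.3600 = 8.5270 kW

COP = 6.2698, Qh = 8.5270 kW


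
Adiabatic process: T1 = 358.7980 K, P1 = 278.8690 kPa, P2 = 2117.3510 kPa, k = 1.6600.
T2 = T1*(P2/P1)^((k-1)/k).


(k-1)/k = 0.3976
(P2/P1)^exp = 2.2389
T2 = 358.7980 * 2.2389 = 803.3145 K

803.3145 K


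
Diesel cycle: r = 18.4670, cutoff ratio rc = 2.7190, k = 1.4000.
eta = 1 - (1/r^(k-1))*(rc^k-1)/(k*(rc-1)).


r^(k-1) = 3.2104
rc^k = 4.0567
eta = 0.6044 = 60.4369%

60.4369%


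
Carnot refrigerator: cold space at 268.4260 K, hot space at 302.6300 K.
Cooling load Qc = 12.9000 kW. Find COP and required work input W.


COP = 268.4260 / 34.2040 = 7.8478
W = 12.9000 / 7.8478 = 1.6438 kW

COP = 7.8478, W = 1.6438 kW


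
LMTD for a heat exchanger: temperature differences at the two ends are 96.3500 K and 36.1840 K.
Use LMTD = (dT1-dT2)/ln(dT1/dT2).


dT1/dT2 = 2.6628
ln(dT1/dT2) = 0.9794
LMTD = 60.1660 / 0.9794 = 61.4333 K

61.4333 K


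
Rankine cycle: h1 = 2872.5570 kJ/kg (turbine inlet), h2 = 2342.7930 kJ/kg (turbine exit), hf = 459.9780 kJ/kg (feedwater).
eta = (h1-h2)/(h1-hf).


W = 529.7640 kJ/kg
Q_in = 2412.5790 kJ/kg
eta = 0.2196 = 21.9584%

eta = 21.9584%


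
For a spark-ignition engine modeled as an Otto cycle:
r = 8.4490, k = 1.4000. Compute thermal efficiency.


r^(k-1) = 2.3481
eta = 1 - 1/2.3481 = 0.5741 = 57.4129%

57.4129%


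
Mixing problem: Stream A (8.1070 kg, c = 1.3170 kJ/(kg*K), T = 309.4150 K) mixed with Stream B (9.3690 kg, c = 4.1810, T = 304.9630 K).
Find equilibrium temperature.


num = 15249.5452
den = 49.8487
Tf = 305.9166 K

305.9166 K


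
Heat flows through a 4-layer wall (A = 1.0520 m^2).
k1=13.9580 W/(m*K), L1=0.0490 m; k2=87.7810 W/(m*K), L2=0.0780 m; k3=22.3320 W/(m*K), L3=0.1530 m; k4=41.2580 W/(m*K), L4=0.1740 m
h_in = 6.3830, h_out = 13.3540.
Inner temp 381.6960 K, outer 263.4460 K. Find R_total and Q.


R_conv_in = 1/(6.3830*1.0520) = 0.1489
R_1 = 0.0490/(13.9580*1.0520) = 0.0033
R_2 = 0.0780/(87.7810*1.0520) = 0.0008
R_3 = 0.1530/(22.3320*1.0520) = 0.0065
R_4 = 0.1740/(41.2580*1.0520) = 0.0040
R_conv_out = 1/(13.3540*1.0520) = 0.0712
R_total = 0.2348 K/W
Q = 118.2500 / 0.2348 = 503.6036 W

R_total = 0.2348 K/W, Q = 503.6036 W


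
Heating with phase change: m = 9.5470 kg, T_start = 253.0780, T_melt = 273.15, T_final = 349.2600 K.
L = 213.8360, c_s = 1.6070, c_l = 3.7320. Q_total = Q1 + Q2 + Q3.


Q1 (sensible, solid) = 9.5470 * 1.6070 * 20.0720 = 307.9452 kJ
Q2 (latent) = 9.5470 * 213.8360 = 2041.4923 kJ
Q3 (sensible, liquid) = 9.5470 * 3.7320 * 76.1100 = 2711.7539 kJ
Q_total = 5061.1914 kJ

5061.1914 kJ


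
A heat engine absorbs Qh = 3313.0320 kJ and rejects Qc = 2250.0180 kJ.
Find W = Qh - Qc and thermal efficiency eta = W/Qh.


W = 3313.0320 - 2250.0180 = 1063.0140 kJ
eta = 1063.0140 / 3313.0320 = 0.3209 = 32.0858%

W = 1063.0140 kJ, eta = 32.0858%


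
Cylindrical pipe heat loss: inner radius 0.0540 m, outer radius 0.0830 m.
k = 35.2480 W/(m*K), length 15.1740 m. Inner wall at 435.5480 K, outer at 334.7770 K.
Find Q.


dT = 100.7710 K
ln(ro/ri) = 0.4299
Q = 2*pi*35.2480*15.1740*100.7710 / 0.4299 = 787818.9737 W

787818.9737 W


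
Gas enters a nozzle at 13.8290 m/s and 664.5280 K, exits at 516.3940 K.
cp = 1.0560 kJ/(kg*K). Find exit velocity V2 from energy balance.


dT = 148.1340 K
2*cp*1000*dT = 312859.0080
V1^2 = 191.2412
V2 = sqrt(313050.2492) = 559.5089 m/s

559.5089 m/s


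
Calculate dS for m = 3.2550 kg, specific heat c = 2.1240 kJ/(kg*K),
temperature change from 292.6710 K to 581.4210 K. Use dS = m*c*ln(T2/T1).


T2/T1 = 1.9866
ln(T2/T1) = 0.6864
dS = 3.2550 * 2.1240 * 0.6864 = 4.7457 kJ/K

4.7457 kJ/K


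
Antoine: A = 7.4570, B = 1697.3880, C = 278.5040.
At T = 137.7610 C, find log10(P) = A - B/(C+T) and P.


C+T = 416.2650
B/(C+T) = 4.0777
log10(P) = 7.4570 - 4.0777 = 3.3793
P = 10^3.3793 = 2395.1788 mmHg

2395.1788 mmHg


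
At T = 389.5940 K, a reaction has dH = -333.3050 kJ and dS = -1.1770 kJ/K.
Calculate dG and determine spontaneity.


T*dS = 389.5940 * -1.1770 = -458.5521 kJ
dG = -333.3050 + 458.5521 = 125.2471 kJ (non-spontaneous)

dG = 125.2471 kJ, non-spontaneous


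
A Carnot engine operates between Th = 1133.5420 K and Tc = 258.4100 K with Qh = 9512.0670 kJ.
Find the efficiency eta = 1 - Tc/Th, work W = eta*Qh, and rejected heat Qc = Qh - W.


eta = 1 - 258.4100/1133.5420 = 0.7720
W = 0.7720 * 9512.0670 = 7343.6310 kJ
Qc = 9512.0670 - 7343.6310 = 2168.4360 kJ

eta = 77.2033%, W = 7343.6310 kJ, Qc = 2168.4360 kJ


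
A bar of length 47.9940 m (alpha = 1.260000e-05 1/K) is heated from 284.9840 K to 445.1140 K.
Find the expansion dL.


dT = 160.1300 K
dL = 1.260000e-05 * 47.9940 * 160.1300 = 0.096835 m
L_final = 48.090835 m

dL = 0.096835 m


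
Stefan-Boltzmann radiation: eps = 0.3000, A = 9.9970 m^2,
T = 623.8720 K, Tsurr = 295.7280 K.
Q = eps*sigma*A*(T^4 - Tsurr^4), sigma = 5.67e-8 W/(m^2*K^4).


T^4 = 1.5149e+11
Tsurr^4 = 7.6484e+09
Q = 0.3000 * 5.67e-8 * 9.9970 * 1.4384e+11 = 24460.0004 W

24460.0004 W


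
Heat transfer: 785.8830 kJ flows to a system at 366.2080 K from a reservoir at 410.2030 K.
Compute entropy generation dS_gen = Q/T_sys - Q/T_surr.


dS_sys = 785.8830/366.2080 = 2.1460 kJ/K
dS_surr = -785.8830/410.2030 = -1.9158 kJ/K
dS_gen = 2.1460 - 1.9158 = 0.2302 kJ/K (irreversible)

dS_gen = 0.2302 kJ/K, irreversible


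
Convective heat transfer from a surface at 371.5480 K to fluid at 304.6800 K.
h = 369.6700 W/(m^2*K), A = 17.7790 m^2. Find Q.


dT = 66.8680 K
Q = 369.6700 * 17.7790 * 66.8680 = 439480.7644 W

439480.7644 W


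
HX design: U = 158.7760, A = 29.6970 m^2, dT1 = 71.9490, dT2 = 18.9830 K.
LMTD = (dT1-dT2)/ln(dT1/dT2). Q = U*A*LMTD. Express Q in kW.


LMTD = 39.7519 K
Q = 158.7760 * 29.6970 * 39.7519 = 187437.0863 W = 187.4371 kW

187.4371 kW


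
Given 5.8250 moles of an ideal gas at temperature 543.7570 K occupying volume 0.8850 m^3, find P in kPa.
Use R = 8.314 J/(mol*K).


P = nRT/V = 5.8250 * 8.314 * 543.7570 / 0.8850
= 26333.6349 / 0.8850 = 29755.5197 Pa = 29.7555 kPa

29.7555 kPa


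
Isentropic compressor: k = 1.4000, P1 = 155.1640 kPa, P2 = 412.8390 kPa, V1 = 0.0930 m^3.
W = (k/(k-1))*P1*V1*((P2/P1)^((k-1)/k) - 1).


(k-1)/k = 0.2857
(P2/P1)^exp = 1.3226
W = 3.5000 * 155.1640 * 0.0930 * (1.3226 - 1) = 16.2928 kJ

16.2928 kJ


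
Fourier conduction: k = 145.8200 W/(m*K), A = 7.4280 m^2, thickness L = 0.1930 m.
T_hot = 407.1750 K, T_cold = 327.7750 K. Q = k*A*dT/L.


dT = 79.4000 K
Q = 145.8200 * 7.4280 * 79.4000 / 0.1930 = 445607.1825 W

445607.1825 W


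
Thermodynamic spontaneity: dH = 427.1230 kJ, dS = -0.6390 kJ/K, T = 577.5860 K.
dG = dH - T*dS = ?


T*dS = 577.5860 * -0.6390 = -369.0775 kJ
dG = 427.1230 + 369.0775 = 796.2005 kJ (non-spontaneous)

dG = 796.2005 kJ, non-spontaneous


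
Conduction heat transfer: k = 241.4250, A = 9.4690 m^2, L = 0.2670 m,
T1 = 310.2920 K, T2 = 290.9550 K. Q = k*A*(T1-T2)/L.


dT = 19.3370 K
Q = 241.4250 * 9.4690 * 19.3370 / 0.2670 = 165563.3451 W

165563.3451 W


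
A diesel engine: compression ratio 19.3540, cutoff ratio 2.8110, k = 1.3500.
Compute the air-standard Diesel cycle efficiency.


r^(k-1) = 2.8208
rc^k = 4.0361
eta = 0.5598 = 55.9755%

55.9755%


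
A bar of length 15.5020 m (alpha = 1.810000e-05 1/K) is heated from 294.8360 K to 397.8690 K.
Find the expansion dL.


dT = 103.0330 K
dL = 1.810000e-05 * 15.5020 * 103.0330 = 0.028910 m
L_final = 15.530910 m

dL = 0.028910 m


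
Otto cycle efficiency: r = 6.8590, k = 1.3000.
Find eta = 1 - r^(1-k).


r^(k-1) = 1.7819
eta = 1 - 1/1.7819 = 0.4388 = 43.8795%

43.8795%


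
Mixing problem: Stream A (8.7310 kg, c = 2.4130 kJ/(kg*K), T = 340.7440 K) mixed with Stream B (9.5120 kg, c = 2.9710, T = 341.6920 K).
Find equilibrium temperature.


num = 16835.0294
den = 49.3281
Tf = 341.2871 K

341.2871 K


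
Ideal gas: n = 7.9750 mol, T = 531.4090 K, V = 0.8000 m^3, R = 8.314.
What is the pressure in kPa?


P = nRT/V = 7.9750 * 8.314 * 531.4090 / 0.8000
= 35234.6220 / 0.8000 = 44043.2776 Pa = 44.0433 kPa

44.0433 kPa


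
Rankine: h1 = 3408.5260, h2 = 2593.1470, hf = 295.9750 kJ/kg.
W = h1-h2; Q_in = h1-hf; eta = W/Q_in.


W = 815.3790 kJ/kg
Q_in = 3112.5510 kJ/kg
eta = 0.2620 = 26.1965%

eta = 26.1965%


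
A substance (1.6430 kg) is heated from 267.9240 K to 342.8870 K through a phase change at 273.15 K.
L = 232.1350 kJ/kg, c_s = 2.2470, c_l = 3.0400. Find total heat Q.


Q1 (sensible, solid) = 1.6430 * 2.2470 * 5.2260 = 19.2935 kJ
Q2 (latent) = 1.6430 * 232.1350 = 381.3978 kJ
Q3 (sensible, liquid) = 1.6430 * 3.0400 * 69.7370 = 348.3168 kJ
Q_total = 749.0081 kJ

749.0081 kJ


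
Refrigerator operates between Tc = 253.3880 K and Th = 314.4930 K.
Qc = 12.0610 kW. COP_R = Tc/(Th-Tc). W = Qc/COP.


COP = 253.3880 / 61.1050 = 4.1468
W = 12.0610 / 4.1468 = 2.9085 kW

COP = 4.1468, W = 2.9085 kW


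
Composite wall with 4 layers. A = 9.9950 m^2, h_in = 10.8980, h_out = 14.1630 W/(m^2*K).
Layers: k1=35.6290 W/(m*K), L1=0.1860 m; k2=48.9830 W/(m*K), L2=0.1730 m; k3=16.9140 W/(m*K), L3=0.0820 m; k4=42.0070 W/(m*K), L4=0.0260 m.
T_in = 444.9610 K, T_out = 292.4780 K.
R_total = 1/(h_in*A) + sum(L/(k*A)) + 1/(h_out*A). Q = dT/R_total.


R_conv_in = 1/(10.8980*9.9950) = 0.0092
R_1 = 0.1860/(35.6290*9.9950) = 0.0005
R_2 = 0.1730/(48.9830*9.9950) = 0.0004
R_3 = 0.0820/(16.9140*9.9950) = 0.0005
R_4 = 0.0260/(42.0070*9.9950) = 6.1925e-05
R_conv_out = 1/(14.1630*9.9950) = 0.0071
R_total = 0.0177 K/W
Q = 152.4830 / 0.0177 = 8630.7498 W

R_total = 0.0177 K/W, Q = 8630.7498 W


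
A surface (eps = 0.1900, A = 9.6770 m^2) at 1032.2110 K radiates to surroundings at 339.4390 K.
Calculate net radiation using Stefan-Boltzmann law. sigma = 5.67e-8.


T^4 = 1.1352e+12
Tsurr^4 = 1.3275e+10
Q = 0.1900 * 5.67e-8 * 9.6770 * 1.1219e+12 = 116961.4240 W

116961.4240 W


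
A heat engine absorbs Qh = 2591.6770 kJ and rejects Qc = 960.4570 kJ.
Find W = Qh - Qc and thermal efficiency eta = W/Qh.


W = 2591.6770 - 960.4570 = 1631.2200 kJ
eta = 1631.2200 / 2591.6770 = 0.6294 = 62.9407%

W = 1631.2200 kJ, eta = 62.9407%


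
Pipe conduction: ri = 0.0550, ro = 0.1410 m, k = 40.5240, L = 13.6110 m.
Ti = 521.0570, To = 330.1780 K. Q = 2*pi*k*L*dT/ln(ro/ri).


dT = 190.8790 K
ln(ro/ri) = 0.9414
Q = 2*pi*40.5240*13.6110*190.8790 / 0.9414 = 702673.9389 W

702673.9389 W


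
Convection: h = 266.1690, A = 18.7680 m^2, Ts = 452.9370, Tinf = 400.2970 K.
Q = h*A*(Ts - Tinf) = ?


dT = 52.6400 K
Q = 266.1690 * 18.7680 * 52.6400 = 262961.0035 W

262961.0035 W


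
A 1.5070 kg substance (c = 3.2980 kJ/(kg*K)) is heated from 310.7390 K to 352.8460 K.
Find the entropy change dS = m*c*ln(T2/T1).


T2/T1 = 1.1355
ln(T2/T1) = 0.1271
dS = 1.5070 * 3.2980 * 0.1271 = 0.6316 kJ/K

0.6316 kJ/K


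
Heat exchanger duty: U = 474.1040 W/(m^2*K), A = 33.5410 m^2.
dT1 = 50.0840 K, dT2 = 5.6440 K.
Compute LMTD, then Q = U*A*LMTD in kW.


LMTD = 20.3563 K
Q = 474.1040 * 33.5410 * 20.3563 = 323704.2068 W = 323.7042 kW

323.7042 kW


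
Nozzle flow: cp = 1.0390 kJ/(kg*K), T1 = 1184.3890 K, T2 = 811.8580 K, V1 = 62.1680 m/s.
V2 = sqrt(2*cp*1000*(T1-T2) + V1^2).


dT = 372.5310 K
2*cp*1000*dT = 774119.4180
V1^2 = 3864.8602
V2 = sqrt(777984.2782) = 882.0342 m/s

882.0342 m/s


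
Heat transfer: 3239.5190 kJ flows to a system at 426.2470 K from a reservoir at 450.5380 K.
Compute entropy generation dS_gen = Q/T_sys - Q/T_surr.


dS_sys = 3239.5190/426.2470 = 7.6001 kJ/K
dS_surr = -3239.5190/450.5380 = -7.1903 kJ/K
dS_gen = 7.6001 - 7.1903 = 0.4098 kJ/K (irreversible)

dS_gen = 0.4098 kJ/K, irreversible


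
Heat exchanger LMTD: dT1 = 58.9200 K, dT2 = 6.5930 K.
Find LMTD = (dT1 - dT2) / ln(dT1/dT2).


dT1/dT2 = 8.9368
ln(dT1/dT2) = 2.1902
LMTD = 52.3270 / 2.1902 = 23.8917 K

23.8917 K


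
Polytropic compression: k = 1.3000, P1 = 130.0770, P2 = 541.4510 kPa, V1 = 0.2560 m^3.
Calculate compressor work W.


(k-1)/k = 0.2308
(P2/P1)^exp = 1.3897
W = 4.3333 * 130.0770 * 0.2560 * (1.3897 - 1) = 56.2369 kJ

56.2369 kJ


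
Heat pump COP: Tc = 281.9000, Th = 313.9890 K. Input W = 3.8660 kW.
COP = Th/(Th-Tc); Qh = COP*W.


COP = 313.9890 / 32.0890 = 9.7849
Qh = 9.7849 * 3.8660 = 37.8286 kW

COP = 9.7849, Qh = 37.8286 kW


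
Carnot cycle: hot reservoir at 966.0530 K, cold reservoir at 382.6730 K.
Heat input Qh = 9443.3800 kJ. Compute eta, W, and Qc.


eta = 1 - 382.6730/966.0530 = 0.6039
W = 0.6039 * 9443.3800 = 5702.6675 kJ
Qc = 9443.3800 - 5702.6675 = 3740.7125 kJ

eta = 60.3880%, W = 5702.6675 kJ, Qc = 3740.7125 kJ


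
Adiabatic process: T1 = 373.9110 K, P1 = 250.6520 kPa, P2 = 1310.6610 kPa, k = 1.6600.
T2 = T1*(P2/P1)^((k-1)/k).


(k-1)/k = 0.3976
(P2/P1)^exp = 1.9304
T2 = 373.9110 * 1.9304 = 721.7799 K

721.7799 K


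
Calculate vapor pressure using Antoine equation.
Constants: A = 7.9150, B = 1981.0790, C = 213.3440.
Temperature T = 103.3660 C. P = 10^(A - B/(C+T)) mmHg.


C+T = 316.7100
B/(C+T) = 6.2552
log10(P) = 7.9150 - 6.2552 = 1.6598
P = 10^1.6598 = 45.6896 mmHg

45.6896 mmHg


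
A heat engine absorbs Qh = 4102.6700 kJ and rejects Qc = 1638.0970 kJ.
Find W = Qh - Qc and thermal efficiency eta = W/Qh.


W = 4102.6700 - 1638.0970 = 2464.5730 kJ
eta = 2464.5730 / 4102.6700 = 0.6007 = 60.0724%

W = 2464.5730 kJ, eta = 60.0724%


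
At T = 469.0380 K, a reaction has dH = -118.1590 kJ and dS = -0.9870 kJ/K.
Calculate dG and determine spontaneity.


T*dS = 469.0380 * -0.9870 = -462.9405 kJ
dG = -118.1590 + 462.9405 = 344.7815 kJ (non-spontaneous)

dG = 344.7815 kJ, non-spontaneous


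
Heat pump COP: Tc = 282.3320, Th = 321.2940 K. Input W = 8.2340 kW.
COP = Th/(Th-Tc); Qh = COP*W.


COP = 321.2940 / 38.9620 = 8.2463
Qh = 8.2463 * 8.2340 = 67.9004 kW

COP = 8.2463, Qh = 67.9004 kW


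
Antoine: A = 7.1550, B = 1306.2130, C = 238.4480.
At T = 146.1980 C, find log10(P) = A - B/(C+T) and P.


C+T = 384.6460
B/(C+T) = 3.3959
log10(P) = 7.1550 - 3.3959 = 3.7591
P = 10^3.7591 = 5742.7051 mmHg

5742.7051 mmHg


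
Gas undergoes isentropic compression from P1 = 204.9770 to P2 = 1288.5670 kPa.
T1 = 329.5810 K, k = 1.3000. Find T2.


(k-1)/k = 0.2308
(P2/P1)^exp = 1.5284
T2 = 329.5810 * 1.5284 = 503.7427 K

503.7427 K


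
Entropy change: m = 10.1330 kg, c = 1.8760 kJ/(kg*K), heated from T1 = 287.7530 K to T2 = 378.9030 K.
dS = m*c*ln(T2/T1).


T2/T1 = 1.3168
ln(T2/T1) = 0.2752
dS = 10.1330 * 1.8760 * 0.2752 = 5.2310 kJ/K

5.2310 kJ/K


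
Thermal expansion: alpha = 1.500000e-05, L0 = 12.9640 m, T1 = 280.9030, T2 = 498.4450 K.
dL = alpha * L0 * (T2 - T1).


dT = 217.5420 K
dL = 1.500000e-05 * 12.9640 * 217.5420 = 0.042303 m
L_final = 13.006303 m

dL = 0.042303 m


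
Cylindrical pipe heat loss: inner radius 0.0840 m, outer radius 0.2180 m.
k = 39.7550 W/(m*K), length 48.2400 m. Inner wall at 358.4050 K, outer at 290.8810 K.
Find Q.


dT = 67.5240 K
ln(ro/ri) = 0.9537
Q = 2*pi*39.7550*48.2400*67.5240 / 0.9537 = 853169.2656 W

853169.2656 W


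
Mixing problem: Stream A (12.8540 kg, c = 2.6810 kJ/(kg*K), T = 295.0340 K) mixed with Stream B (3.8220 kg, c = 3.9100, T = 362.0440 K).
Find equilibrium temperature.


num = 15577.7288
den = 49.4056
Tf = 315.3029 K

315.3029 K


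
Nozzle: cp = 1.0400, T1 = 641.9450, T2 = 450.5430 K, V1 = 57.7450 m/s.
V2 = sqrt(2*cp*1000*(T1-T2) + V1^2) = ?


dT = 191.4020 K
2*cp*1000*dT = 398116.1600
V1^2 = 3334.4850
V2 = sqrt(401450.6450) = 633.6013 m/s

633.6013 m/s


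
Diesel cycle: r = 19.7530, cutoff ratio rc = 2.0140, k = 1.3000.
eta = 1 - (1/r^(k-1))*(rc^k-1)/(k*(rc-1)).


r^(k-1) = 2.4473
rc^k = 2.4847
eta = 0.5398 = 53.9772%

53.9772%


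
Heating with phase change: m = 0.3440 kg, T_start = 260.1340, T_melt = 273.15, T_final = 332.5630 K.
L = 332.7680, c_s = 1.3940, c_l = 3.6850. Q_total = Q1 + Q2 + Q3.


Q1 (sensible, solid) = 0.3440 * 1.3940 * 13.0160 = 6.2416 kJ
Q2 (latent) = 0.3440 * 332.7680 = 114.4722 kJ
Q3 (sensible, liquid) = 0.3440 * 3.6850 * 59.4130 = 75.3143 kJ
Q_total = 196.0281 kJ

196.0281 kJ


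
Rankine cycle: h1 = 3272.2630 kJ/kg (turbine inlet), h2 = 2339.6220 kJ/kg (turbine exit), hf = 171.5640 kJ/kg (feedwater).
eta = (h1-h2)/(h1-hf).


W = 932.6410 kJ/kg
Q_in = 3100.6990 kJ/kg
eta = 0.3008 = 30.0784%

eta = 30.0784%


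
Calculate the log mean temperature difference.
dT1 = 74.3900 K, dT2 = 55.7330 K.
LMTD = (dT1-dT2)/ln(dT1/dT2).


dT1/dT2 = 1.3348
ln(dT1/dT2) = 0.2887
LMTD = 18.6570 / 0.2887 = 64.6132 K

64.6132 K


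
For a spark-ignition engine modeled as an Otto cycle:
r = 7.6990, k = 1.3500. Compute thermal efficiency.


r^(k-1) = 2.0429
eta = 1 - 1/2.0429 = 0.5105 = 51.0505%

51.0505%


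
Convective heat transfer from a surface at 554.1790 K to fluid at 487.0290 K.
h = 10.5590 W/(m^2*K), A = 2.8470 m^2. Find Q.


dT = 67.1500 K
Q = 10.5590 * 2.8470 * 67.1500 = 2018.6279 W

2018.6279 W


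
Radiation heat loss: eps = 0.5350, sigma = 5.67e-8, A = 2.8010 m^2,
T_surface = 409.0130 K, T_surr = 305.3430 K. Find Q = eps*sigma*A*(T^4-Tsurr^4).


T^4 = 2.7986e+10
Tsurr^4 = 8.6926e+09
Q = 0.5350 * 5.67e-8 * 2.8010 * 1.9294e+10 = 1639.3391 W

1639.3391 W


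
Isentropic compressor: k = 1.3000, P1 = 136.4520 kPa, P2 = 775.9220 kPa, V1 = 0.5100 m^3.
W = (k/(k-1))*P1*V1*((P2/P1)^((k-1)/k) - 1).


(k-1)/k = 0.2308
(P2/P1)^exp = 1.4935
W = 4.3333 * 136.4520 * 0.5100 * (1.4935 - 1) = 148.8071 kJ

148.8071 kJ


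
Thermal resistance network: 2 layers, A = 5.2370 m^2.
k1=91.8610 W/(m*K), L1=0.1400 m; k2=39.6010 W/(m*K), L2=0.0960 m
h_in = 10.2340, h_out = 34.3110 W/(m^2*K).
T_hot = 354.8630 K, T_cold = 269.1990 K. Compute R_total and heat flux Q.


R_conv_in = 1/(10.2340*5.2370) = 0.0187
R_1 = 0.1400/(91.8610*5.2370) = 0.0003
R_2 = 0.0960/(39.6010*5.2370) = 0.0005
R_conv_out = 1/(34.3110*5.2370) = 0.0056
R_total = 0.0250 K/W
Q = 85.6640 / 0.0250 = 3429.6537 W

R_total = 0.0250 K/W, Q = 3429.6537 W


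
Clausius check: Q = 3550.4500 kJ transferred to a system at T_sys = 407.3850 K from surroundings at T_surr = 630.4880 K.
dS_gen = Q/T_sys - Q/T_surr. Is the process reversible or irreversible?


dS_sys = 3550.4500/407.3850 = 8.7152 kJ/K
dS_surr = -3550.4500/630.4880 = -5.6313 kJ/K
dS_gen = 8.7152 - 5.6313 = 3.0839 kJ/K (irreversible)

dS_gen = 3.0839 kJ/K, irreversible


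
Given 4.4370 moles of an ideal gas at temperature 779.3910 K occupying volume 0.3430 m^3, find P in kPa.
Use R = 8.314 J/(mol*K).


P = nRT/V = 4.4370 * 8.314 * 779.3910 / 0.3430
= 28751.1245 / 0.3430 = 83822.5204 Pa = 83.8225 kPa

83.8225 kPa


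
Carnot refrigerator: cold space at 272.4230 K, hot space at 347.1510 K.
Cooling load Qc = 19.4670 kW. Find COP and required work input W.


COP = 272.4230 / 74.7280 = 3.6455
W = 19.4670 / 3.6455 = 5.3400 kW

COP = 3.6455, W = 5.3400 kW


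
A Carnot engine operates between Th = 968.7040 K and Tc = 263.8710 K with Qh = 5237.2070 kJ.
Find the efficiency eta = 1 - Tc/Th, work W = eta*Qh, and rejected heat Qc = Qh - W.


eta = 1 - 263.8710/968.7040 = 0.7276
W = 0.7276 * 5237.2070 = 3810.6133 kJ
Qc = 5237.2070 - 3810.6133 = 1426.5937 kJ

eta = 72.7604%, W = 3810.6133 kJ, Qc = 1426.5937 kJ


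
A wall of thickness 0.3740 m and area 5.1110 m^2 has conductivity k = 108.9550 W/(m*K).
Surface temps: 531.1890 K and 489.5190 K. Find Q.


dT = 41.6700 K
Q = 108.9550 * 5.1110 * 41.6700 / 0.3740 = 62044.7365 W

62044.7365 W


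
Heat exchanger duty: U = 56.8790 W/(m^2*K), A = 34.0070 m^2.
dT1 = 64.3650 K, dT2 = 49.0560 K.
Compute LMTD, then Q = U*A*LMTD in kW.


LMTD = 56.3644 K
Q = 56.8790 * 34.0070 * 56.3644 = 109024.8083 W = 109.0248 kW

109.0248 kW


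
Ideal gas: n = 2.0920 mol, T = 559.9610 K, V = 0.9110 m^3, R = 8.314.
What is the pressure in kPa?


P = nRT/V = 2.0920 * 8.314 * 559.9610 / 0.9110
= 9739.3390 / 0.9110 = 10690.8221 Pa = 10.6908 kPa

10.6908 kPa


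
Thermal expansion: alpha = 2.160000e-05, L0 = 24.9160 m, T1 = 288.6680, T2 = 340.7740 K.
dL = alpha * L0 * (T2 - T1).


dT = 52.1060 K
dL = 2.160000e-05 * 24.9160 * 52.1060 = 0.028043 m
L_final = 24.944043 m

dL = 0.028043 m


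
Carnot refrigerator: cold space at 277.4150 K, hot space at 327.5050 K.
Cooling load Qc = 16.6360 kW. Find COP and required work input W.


COP = 277.4150 / 50.0900 = 5.5383
W = 16.6360 / 5.5383 = 3.0038 kW

COP = 5.5383, W = 3.0038 kW


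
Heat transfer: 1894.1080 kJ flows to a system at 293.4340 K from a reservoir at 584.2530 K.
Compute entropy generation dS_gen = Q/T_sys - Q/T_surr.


dS_sys = 1894.1080/293.4340 = 6.4550 kJ/K
dS_surr = -1894.1080/584.2530 = -3.2419 kJ/K
dS_gen = 6.4550 - 3.2419 = 3.2130 kJ/K (irreversible)

dS_gen = 3.2130 kJ/K, irreversible


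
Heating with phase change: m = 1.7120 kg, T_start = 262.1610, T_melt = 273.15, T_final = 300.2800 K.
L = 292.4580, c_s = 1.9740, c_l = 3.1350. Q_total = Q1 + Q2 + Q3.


Q1 (sensible, solid) = 1.7120 * 1.9740 * 10.9890 = 37.1372 kJ
Q2 (latent) = 1.7120 * 292.4580 = 500.6881 kJ
Q3 (sensible, liquid) = 1.7120 * 3.1350 * 27.1300 = 145.6100 kJ
Q_total = 683.4353 kJ

683.4353 kJ


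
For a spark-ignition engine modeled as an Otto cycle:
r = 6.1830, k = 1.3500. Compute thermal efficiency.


r^(k-1) = 1.8920
eta = 1 - 1/1.8920 = 0.4715 = 47.1457%

47.1457%


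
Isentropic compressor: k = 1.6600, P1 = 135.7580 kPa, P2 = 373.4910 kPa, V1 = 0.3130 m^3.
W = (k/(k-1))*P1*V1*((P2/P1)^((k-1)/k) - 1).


(k-1)/k = 0.3976
(P2/P1)^exp = 1.4954
W = 2.5152 * 135.7580 * 0.3130 * (1.4954 - 1) = 52.9417 kJ

52.9417 kJ


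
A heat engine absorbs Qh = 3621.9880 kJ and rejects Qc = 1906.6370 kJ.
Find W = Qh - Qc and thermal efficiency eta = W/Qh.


W = 3621.9880 - 1906.6370 = 1715.3510 kJ
eta = 1715.3510 / 3621.9880 = 0.4736 = 47.3594%

W = 1715.3510 kJ, eta = 47.3594%


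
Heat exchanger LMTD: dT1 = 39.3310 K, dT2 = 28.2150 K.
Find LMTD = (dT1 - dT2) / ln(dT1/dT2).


dT1/dT2 = 1.3940
ln(dT1/dT2) = 0.3322
LMTD = 11.1160 / 0.3322 = 33.4659 K

33.4659 K


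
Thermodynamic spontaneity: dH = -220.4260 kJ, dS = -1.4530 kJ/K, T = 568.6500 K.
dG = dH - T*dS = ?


T*dS = 568.6500 * -1.4530 = -826.2485 kJ
dG = -220.4260 + 826.2485 = 605.8225 kJ (non-spontaneous)

dG = 605.8225 kJ, non-spontaneous


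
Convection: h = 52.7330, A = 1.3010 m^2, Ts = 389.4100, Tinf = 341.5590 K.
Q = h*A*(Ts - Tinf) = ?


dT = 47.8510 K
Q = 52.7330 * 1.3010 * 47.8510 = 3282.8481 W

3282.8481 W


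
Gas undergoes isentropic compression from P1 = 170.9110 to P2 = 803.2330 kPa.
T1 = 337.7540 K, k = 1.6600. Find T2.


(k-1)/k = 0.3976
(P2/P1)^exp = 1.8502
T2 = 337.7540 * 1.8502 = 624.8988 K

624.8988 K


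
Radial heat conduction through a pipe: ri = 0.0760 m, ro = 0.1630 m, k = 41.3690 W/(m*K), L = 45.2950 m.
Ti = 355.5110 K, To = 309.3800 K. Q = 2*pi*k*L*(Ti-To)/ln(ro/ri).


dT = 46.1310 K
ln(ro/ri) = 0.7630
Q = 2*pi*41.3690*45.2950*46.1310 / 0.7630 = 711809.6799 W

711809.6799 W


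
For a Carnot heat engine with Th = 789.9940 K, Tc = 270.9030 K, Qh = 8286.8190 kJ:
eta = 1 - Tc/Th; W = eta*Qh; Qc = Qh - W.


eta = 1 - 270.9030/789.9940 = 0.6571
W = 0.6571 * 8286.8190 = 5445.1213 kJ
Qc = 8286.8190 - 5445.1213 = 2841.6977 kJ

eta = 65.7082%, W = 5445.1213 kJ, Qc = 2841.6977 kJ


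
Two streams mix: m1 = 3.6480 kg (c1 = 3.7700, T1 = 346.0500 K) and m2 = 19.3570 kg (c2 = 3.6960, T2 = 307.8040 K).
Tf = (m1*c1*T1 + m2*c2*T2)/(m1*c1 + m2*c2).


num = 26780.5787
den = 85.2964
Tf = 313.9707 K

313.9707 K


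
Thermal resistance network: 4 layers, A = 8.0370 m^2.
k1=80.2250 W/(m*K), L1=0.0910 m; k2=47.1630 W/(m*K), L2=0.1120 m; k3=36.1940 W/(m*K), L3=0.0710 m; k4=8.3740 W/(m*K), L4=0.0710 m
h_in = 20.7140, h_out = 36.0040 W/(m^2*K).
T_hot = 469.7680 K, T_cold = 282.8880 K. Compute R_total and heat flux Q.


R_conv_in = 1/(20.7140*8.0370) = 0.0060
R_1 = 0.0910/(80.2250*8.0370) = 0.0001
R_2 = 0.1120/(47.1630*8.0370) = 0.0003
R_3 = 0.0710/(36.1940*8.0370) = 0.0002
R_4 = 0.0710/(8.3740*8.0370) = 0.0011
R_conv_out = 1/(36.0040*8.0370) = 0.0035
R_total = 0.0112 K/W
Q = 186.8800 / 0.0112 = 16688.2824 W

R_total = 0.0112 K/W, Q = 16688.2824 W


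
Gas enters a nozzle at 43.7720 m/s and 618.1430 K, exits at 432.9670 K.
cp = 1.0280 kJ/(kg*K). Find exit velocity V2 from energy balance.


dT = 185.1760 K
2*cp*1000*dT = 380721.8560
V1^2 = 1915.9880
V2 = sqrt(382637.8440) = 618.5773 m/s

618.5773 m/s


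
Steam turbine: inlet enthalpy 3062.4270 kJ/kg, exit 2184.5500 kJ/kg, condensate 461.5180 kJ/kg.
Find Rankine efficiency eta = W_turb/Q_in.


W = 877.8770 kJ/kg
Q_in = 2600.9090 kJ/kg
eta = 0.3375 = 33.7527%

eta = 33.7527%


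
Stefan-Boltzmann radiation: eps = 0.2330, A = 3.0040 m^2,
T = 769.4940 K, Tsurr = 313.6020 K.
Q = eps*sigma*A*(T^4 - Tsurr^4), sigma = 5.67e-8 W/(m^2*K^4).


T^4 = 3.5061e+11
Tsurr^4 = 9.6720e+09
Q = 0.2330 * 5.67e-8 * 3.0040 * 3.4094e+11 = 13530.4083 W

13530.4083 W


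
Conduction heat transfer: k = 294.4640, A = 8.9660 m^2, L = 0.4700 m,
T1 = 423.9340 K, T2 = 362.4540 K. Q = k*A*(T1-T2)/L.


dT = 61.4800 K
Q = 294.4640 * 8.9660 * 61.4800 / 0.4700 = 345355.9500 W

345355.9500 W


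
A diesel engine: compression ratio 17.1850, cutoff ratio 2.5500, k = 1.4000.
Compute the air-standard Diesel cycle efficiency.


r^(k-1) = 3.1193
rc^k = 3.7081
eta = 0.5999 = 59.9915%

59.9915%


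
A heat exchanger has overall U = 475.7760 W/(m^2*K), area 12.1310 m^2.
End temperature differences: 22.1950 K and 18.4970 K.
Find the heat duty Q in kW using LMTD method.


LMTD = 20.2899 K
Q = 475.7760 * 12.1310 * 20.2899 = 117105.7696 W = 117.1058 kW

117.1058 kW


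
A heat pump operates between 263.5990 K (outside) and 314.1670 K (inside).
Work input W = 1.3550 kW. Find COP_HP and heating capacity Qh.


COP = 314.1670 / 50.5680 = 6.2128
Qh = 6.2128 * 1.3550 = 8.4183 kW

COP = 6.2128, Qh = 8.4183 kW


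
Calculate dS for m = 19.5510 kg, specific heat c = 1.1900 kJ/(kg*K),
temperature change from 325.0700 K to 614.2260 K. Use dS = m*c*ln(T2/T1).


T2/T1 = 1.8895
ln(T2/T1) = 0.6363
dS = 19.5510 * 1.1900 * 0.6363 = 14.8045 kJ/K

14.8045 kJ/K


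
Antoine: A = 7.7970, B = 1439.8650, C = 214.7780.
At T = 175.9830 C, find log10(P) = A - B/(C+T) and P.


C+T = 390.7610
B/(C+T) = 3.6848
log10(P) = 7.7970 - 3.6848 = 4.1122
P = 10^4.1122 = 12948.7692 mmHg

12948.7692 mmHg


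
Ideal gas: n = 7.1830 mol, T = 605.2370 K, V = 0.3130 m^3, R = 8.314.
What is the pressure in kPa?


P = nRT/V = 7.1830 * 8.314 * 605.2370 / 0.3130
= 36144.4280 / 0.3130 = 115477.4058 Pa = 115.4774 kPa

115.4774 kPa


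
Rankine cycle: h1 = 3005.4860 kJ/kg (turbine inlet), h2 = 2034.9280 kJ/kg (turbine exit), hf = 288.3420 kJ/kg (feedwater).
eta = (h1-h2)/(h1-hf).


W = 970.5580 kJ/kg
Q_in = 2717.1440 kJ/kg
eta = 0.3572 = 35.7198%

eta = 35.7198%


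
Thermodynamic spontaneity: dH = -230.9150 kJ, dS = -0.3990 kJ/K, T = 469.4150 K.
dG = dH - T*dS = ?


T*dS = 469.4150 * -0.3990 = -187.2966 kJ
dG = -230.9150 + 187.2966 = -43.6184 kJ (spontaneous)

dG = -43.6184 kJ, spontaneous


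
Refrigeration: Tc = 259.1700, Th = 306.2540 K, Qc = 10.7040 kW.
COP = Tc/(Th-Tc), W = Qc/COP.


COP = 259.1700 / 47.0840 = 5.5044
W = 10.7040 / 5.5044 = 1.9446 kW

COP = 5.5044, W = 1.9446 kW


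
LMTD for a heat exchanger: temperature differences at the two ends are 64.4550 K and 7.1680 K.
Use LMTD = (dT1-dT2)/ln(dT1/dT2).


dT1/dT2 = 8.9920
ln(dT1/dT2) = 2.1963
LMTD = 57.2870 / 2.1963 = 26.0829 K

26.0829 K


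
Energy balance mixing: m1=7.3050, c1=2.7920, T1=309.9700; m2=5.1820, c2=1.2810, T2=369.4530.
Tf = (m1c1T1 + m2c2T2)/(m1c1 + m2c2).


num = 8774.4932
den = 27.0337
Tf = 324.5761 K

324.5761 K


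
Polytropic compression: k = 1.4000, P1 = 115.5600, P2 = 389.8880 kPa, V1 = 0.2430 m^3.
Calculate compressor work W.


(k-1)/k = 0.2857
(P2/P1)^exp = 1.4155
W = 3.5000 * 115.5600 * 0.2430 * (1.4155 - 1) = 40.8321 kJ

40.8321 kJ


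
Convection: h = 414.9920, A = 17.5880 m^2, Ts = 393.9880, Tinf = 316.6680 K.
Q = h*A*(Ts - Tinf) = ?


dT = 77.3200 K
Q = 414.9920 * 17.5880 * 77.3200 = 564349.3472 W

564349.3472 W


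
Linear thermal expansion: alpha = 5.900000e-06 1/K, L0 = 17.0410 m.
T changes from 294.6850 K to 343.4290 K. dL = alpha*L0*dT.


dT = 48.7440 K
dL = 5.900000e-06 * 17.0410 * 48.7440 = 0.004901 m
L_final = 17.045901 m

dL = 0.004901 m


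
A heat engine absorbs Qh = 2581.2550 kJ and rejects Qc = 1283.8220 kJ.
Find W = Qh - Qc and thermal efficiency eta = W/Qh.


W = 2581.2550 - 1283.8220 = 1297.4330 kJ
eta = 1297.4330 / 2581.2550 = 0.5026 = 50.2637%

W = 1297.4330 kJ, eta = 50.2637%


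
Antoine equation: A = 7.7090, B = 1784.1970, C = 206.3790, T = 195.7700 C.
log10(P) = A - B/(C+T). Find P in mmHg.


C+T = 402.1490
B/(C+T) = 4.4367
log10(P) = 7.7090 - 4.4367 = 3.2723
P = 10^3.2723 = 1872.1620 mmHg

1872.1620 mmHg


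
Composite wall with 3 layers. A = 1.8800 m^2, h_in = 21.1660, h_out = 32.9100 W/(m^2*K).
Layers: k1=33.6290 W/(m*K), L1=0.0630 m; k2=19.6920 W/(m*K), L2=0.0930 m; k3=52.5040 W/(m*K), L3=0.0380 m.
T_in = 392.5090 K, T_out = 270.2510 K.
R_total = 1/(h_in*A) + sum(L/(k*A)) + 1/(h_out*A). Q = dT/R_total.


R_conv_in = 1/(21.1660*1.8800) = 0.0251
R_1 = 0.0630/(33.6290*1.8800) = 0.0010
R_2 = 0.0930/(19.6920*1.8800) = 0.0025
R_3 = 0.0380/(52.5040*1.8800) = 0.0004
R_conv_out = 1/(32.9100*1.8800) = 0.0162
R_total = 0.0452 K/W
Q = 122.2580 / 0.0452 = 2705.6078 W

R_total = 0.0452 K/W, Q = 2705.6078 W
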